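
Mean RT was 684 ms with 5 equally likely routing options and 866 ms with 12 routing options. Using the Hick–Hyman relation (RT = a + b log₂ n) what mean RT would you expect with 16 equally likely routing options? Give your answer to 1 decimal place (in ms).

925.8 ms

Fit slope and intercept:
  b = (866 − 684) / (log₂ 12 − log₂ 5) = 182 / (3.5850 − 2.3219) = 144.097 ms/bit
  a = 684 − 144.097 × 2.3219 = 349.416 ms
Then RT(16) = 349.416 + 144.097 × log₂ 16 = 349.416 + 144.097 × 4 ≈ 925.806 ms.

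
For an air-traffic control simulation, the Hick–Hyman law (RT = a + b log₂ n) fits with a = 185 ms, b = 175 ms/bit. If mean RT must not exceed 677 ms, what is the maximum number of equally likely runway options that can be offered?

7

Set 185 + 175·log₂ n ≤ 677 → log₂ n ≤ (677 − 185)/175 = 2.8114.
So n ≤ 2^2.8114 = 7.020; the largest integer n is 7.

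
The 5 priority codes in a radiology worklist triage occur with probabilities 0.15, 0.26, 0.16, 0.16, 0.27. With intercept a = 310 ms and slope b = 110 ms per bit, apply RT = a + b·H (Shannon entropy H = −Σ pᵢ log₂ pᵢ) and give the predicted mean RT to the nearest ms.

H = 0.15·log₂(1/0.15) + 0.26·log₂(1/0.26) + 0.16·log₂(1/0.16) + 0.16·log₂(1/0.16) + 0.27·log₂(1/0.27) = 2.2719 bits.
RT = 310 + 110 × 2.2719 = 559.91 ms.

560 ms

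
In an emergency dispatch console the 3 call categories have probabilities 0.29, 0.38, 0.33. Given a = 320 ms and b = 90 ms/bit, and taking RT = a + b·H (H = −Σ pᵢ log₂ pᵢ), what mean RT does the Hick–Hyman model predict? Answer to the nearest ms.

H = 0.29·log₂(1/0.29) + 0.38·log₂(1/0.38) + 0.33·log₂(1/0.33) = 1.5762 bits.
RT = 320 + 90 × 1.5762 = 461.86 ms.

462 ms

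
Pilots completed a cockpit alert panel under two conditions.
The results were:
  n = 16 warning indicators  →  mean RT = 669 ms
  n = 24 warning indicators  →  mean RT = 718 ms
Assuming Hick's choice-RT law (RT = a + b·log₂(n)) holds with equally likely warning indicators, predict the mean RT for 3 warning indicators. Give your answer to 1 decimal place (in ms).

466.7 ms

Fit slope and intercept:
  b = (718 − 669) / (log₂ 24 − log₂ 16) = 49 / (4.5850 − 4) = 83.766 ms/bit
  a = 669 − 83.766 × 4 = 333.936 ms
Then RT(3) = 333.936 + 83.766 × log₂ 3 = 333.936 + 83.766 × 1.5850 ≈ 466.702 ms.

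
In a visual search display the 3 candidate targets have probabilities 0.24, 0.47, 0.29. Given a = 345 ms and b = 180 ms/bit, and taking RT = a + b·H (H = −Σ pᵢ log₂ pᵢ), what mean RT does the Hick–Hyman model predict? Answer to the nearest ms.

619 ms

Entropy contributions −pᵢ log₂ pᵢ: 0.4941, 0.5120, 0.5179; sum H = 1.5240 bits.
RT = a + bH = 345 + 180·1.5240 = 619.32 ms.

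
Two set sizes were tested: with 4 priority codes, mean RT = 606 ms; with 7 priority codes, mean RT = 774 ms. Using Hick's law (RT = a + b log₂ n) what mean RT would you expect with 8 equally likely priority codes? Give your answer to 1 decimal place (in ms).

814.1 ms

RT is linear in log₂ n, so two points fix the line:
  b = (774 − 606) / (log₂ 7 − log₂ 4) = 168 / (2.8074 − 2) = 208.087 ms/bit
  a = 606 − 208.087 × 2 = 189.826 ms
Then RT(8) = 189.826 + 208.087 × log₂ 8 = 189.826 + 208.087 × 3 ≈ 814.087 ms.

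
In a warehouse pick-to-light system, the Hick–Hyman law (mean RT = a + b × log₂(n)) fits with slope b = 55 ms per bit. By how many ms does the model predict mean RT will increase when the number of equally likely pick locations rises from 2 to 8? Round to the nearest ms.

ΔRT = (a + b log₂ n₂) − (a + b log₂ n₁) = b·(log₂ n₂ − log₂ n₁).
log₂(8) − log₂(2) = log₂(8/2) = log₂(4) = 2.
ΔRT = 55 × 2.0000 = 110.000 ms.

110 ms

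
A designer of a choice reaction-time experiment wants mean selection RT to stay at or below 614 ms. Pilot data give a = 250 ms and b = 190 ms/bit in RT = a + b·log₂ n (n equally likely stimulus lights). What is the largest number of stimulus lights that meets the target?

190·log₂ n ≤ 614 − 250 = 364, giving log₂ n ≤ 1.9158 and n ≤ 3.773. The largest whole number is 3.

3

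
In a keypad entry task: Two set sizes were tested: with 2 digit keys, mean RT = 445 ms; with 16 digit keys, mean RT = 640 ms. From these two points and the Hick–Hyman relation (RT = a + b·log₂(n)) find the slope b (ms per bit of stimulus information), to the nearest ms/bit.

65 ms/bit

Slope: b = (640 − 445) / (log₂ 16 − log₂ 2) = 195/3.0000 = 65 ms/bit.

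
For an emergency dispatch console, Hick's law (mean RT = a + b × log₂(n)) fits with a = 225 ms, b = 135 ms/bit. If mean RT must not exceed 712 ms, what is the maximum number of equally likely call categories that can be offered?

12

Information budget: (712 − 225)/135 = 3.6074 bits, so n ≤ 2^3.6074 = 12.188 → at most 12.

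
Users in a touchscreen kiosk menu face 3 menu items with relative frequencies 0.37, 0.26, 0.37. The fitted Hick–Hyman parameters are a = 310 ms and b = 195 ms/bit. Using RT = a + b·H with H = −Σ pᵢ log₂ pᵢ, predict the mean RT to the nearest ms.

616 ms

Entropy contributions −pᵢ log₂ pᵢ: 0.5307, 0.5053, 0.5307; sum H = 1.5667 bits.
RT = a + bH = 310 + 195·1.5667 = 615.52 ms.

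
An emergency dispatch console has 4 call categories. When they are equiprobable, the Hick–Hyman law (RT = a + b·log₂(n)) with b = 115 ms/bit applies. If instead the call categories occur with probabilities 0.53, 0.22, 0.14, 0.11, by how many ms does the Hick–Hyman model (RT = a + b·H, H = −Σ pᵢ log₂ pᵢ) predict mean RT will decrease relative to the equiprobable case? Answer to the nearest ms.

33 ms

The RT saving is b·ΔH. Equiprobable H₀ = log₂(4) = 2.0000 bits; with the given probabilities H = 1.7134 bits.
b·(H₀ − H) = 115 × (2.0000 − 1.7134) = 32.96 ms.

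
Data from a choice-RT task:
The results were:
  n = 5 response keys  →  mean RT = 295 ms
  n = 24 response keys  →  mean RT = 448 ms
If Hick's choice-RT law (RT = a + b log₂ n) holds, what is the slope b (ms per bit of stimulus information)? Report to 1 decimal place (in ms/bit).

The slope on a log₂ axis is (448 − 295) / (4.5850 − 2.3219) = 67.608 ms/bit.

67.6 ms/bit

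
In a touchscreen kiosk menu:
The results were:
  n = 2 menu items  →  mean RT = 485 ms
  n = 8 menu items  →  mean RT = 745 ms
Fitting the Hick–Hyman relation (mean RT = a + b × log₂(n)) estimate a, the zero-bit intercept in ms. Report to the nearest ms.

Slope: b = (745 − 485) / (log₂ 8 − log₂ 2) = 260/2.0000 = 130 ms/bit.
a = RT₁ − b·log₂ n₁ = 485 − 130 × 1 = 355.000 ms.

355 ms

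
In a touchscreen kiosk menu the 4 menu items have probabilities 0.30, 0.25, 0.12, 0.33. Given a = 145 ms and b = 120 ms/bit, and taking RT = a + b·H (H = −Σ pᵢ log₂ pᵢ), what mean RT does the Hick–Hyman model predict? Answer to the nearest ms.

Entropy contributions −pᵢ log₂ pᵢ: 0.5211, 0.5000, 0.3671, 0.5278; sum H = 1.9160 bits.
RT = a + bH = 145 + 120·1.9160 = 374.92 ms.

375 ms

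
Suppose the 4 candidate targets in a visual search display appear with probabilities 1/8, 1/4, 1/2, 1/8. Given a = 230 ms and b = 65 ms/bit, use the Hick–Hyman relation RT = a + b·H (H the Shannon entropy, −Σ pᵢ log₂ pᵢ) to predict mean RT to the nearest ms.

H = −Σ pᵢ log₂ pᵢ = 0.125·3 + 0.25·2 + 0.5·1 + 0.125·3 = 1.750 bits.
RT = 230 + 65 × 1.750 = 343.75 ms.

344 ms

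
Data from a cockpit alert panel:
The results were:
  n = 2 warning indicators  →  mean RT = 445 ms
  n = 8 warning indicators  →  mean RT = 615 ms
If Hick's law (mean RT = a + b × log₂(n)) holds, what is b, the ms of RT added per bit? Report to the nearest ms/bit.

The slope on a log₂ axis is (615 − 445) / (3 − 1) = 85 ms/bit.

85 ms/bit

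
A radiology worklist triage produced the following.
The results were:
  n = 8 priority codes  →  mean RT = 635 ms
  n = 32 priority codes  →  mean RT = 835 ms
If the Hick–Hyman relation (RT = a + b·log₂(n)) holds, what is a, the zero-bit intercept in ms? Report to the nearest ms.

Slope: b = (835 − 635) / (log₂ 32 − log₂ 8) = 200/2.0000 = 100 ms/bit.
Intercept: a = 635 − 100·log₂(8) = 335.000 ms.

335 ms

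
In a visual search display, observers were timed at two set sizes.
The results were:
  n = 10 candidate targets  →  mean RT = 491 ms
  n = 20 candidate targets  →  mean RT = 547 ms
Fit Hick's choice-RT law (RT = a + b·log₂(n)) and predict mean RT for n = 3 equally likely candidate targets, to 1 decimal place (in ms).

393.7 ms

With log₂ n on the abscissa the relation is linear; from the two conditions:
  b = (547 − 491) / (log₂ 20 − log₂ 10) = 56 / (4.3219 − 3.3219) = 56.000 ms/bit
  a = 491 − 56.000 × 3.3219 = 304.972 ms
Then RT(3) = 304.972 + 56.000 × log₂ 3 = 304.972 + 56.000 × 1.5850 ≈ 393.730 ms.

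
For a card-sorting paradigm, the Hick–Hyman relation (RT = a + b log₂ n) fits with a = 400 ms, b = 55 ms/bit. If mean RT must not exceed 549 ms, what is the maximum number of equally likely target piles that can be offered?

55·log₂ n ≤ 549 − 400 = 149, giving log₂ n ≤ 2.7091 and n ≤ 6.539. The largest whole number is 6.

6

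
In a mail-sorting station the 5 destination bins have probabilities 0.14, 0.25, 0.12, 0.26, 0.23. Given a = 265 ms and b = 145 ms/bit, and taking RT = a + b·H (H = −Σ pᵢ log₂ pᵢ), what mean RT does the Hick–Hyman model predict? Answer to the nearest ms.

H = 0.14·log₂(1/0.14) + 0.25·log₂(1/0.25) + 0.12·log₂(1/0.12) + 0.26·log₂(1/0.26) + 0.23·log₂(1/0.23) = 2.2571 bits.
RT = 265 + 145 × 2.2571 = 592.28 ms.

592 ms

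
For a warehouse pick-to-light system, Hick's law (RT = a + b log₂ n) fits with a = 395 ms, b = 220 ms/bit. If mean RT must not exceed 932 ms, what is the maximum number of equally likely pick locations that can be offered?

5

Set 395 + 220·log₂ n ≤ 932 → log₂ n ≤ (932 − 395)/220 = 2.4409.
So n ≤ 2^2.4409 = 5.430; the largest integer n is 5.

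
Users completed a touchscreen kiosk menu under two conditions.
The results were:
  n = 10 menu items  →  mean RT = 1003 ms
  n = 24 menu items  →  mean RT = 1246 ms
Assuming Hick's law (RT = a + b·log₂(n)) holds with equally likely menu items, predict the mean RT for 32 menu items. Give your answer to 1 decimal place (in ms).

1325.9 ms

Solve the two-equation system in a and b:
  b = (1246 − 1003) / (log₂ 24 − log₂ 10) = 243 / (4.5850 − 3.3219) = 192.394 ms/bit
  a = 1003 − 192.394 × 3.3219 = 363.882 ms
Then RT(32) = 363.882 + 192.394 × log₂ 32 = 363.882 + 192.394 × 5 ≈ 1325.851 ms.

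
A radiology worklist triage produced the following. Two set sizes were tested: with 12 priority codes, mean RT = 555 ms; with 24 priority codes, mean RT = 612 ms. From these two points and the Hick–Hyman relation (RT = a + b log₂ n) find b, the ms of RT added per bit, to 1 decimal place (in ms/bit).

The slope on a log₂ axis is (612 − 555) / (4.5850 − 3.5850) = 57.000 ms/bit.

57.0 ms/bit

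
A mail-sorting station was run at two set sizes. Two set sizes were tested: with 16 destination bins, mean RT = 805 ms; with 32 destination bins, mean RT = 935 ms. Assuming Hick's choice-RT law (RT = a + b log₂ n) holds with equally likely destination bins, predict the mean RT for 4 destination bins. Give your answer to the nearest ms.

545 ms

Solve the two-equation system in a and b:
  b = (935 − 805) / (log₂ 32 − log₂ 16) = 130 / (5 − 4) = 130 ms/bit
  a = 805 − 130 × 4 = 285 ms
Then RT(4) = 285 + 130 × log₂ 4 = 285 + 130 × 2 ≈ 545.000 ms.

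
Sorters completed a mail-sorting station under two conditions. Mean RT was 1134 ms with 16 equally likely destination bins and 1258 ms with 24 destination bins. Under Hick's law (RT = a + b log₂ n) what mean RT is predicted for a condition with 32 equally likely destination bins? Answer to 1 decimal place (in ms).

1346.0 ms

Fit slope and intercept:
  b = (1258 − 1134) / (log₂ 24 − log₂ 16) = 124 / (4.5850 − 4) = 211.979 ms/bit
  a = 1134 − 211.979 × 4 = 286.082 ms
Then RT(32) = 286.082 + 211.979 × log₂ 32 = 286.082 + 211.979 × 5 ≈ 1345.979 ms.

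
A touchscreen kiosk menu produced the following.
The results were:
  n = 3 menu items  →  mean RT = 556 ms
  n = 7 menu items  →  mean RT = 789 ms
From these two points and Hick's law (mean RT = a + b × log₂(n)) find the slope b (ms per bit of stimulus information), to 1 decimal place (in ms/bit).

190.6 ms/bit

Slope: b = (789 − 556) / (log₂ 7 − log₂ 3) = 233/1.2224 = 190.610 ms/bit.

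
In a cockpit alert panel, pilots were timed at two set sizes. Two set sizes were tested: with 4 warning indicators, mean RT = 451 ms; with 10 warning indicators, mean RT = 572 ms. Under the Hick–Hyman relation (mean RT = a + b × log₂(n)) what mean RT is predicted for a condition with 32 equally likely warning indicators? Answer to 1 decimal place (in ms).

725.6 ms

Solve the two-equation system in a and b:
  b = (572 − 451) / (log₂ 10 − log₂ 4) = 121 / (3.3219 − 2) = 91.533 ms/bit
  a = 451 − 91.533 × 2 = 267.934 ms
Then RT(32) = 267.934 + 91.533 × log₂ 32 = 267.934 + 91.533 × 5 ≈ 725.599 ms.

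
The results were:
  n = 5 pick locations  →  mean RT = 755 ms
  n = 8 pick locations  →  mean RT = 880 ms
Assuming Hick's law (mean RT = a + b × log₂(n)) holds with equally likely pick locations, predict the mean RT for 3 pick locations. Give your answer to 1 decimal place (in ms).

Solve the two-equation system in a and b:
  b = (880 − 755) / (log₂ 8 − log₂ 5) = 125 / (3 − 2.3219) = 184.346 ms/bit
  a = 755 − 184.346 × 2.3219 = 326.961 ms
Then RT(3) = 326.961 + 184.346 × log₂ 3 = 326.961 + 184.346 × 1.5850 ≈ 619.143 ms.

619.1 ms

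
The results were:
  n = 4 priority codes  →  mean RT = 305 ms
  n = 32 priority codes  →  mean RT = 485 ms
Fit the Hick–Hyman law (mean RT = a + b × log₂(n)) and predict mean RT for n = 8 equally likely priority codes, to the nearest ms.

365 ms

With log₂ n on the abscissa the relation is linear; from the two conditions:
  b = (485 − 305) / (log₂ 32 − log₂ 4) = 180 / (5 − 2) = 60 ms/bit
  a = 305 − 60 × 2 = 185 ms
Then RT(8) = 185 + 60 × log₂ 8 = 185 + 60 × 3 ≈ 365.000 ms.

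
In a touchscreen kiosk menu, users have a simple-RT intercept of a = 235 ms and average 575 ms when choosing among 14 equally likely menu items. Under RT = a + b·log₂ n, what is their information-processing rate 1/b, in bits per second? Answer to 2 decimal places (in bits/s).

11.20 bits/s

b = (575 − 235)/log₂ 14 = 340/3.8074 = 89.301 ms per bit = 0.08930 s/bit; the reciprocal is 11.198 bits/s.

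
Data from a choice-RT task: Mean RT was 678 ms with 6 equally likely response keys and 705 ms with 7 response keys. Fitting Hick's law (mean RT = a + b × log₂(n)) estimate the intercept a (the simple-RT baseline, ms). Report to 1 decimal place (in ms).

364.2 ms

b = (RT₂ − RT₁)/(log₂ n₂ − log₂ n₁) = (705 − 678)/(2.8074 − 2.5850) = 121.407 ms/bit.
Intercept: a = 678 − 121.407·log₂(6) = 364.167 ms.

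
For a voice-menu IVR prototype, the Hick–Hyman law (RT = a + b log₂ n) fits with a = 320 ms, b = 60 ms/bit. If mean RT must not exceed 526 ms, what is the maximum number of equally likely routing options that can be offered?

60·log₂ n ≤ 526 − 320 = 206, giving log₂ n ≤ 3.4333 and n ≤ 10.803. The largest whole number is 10.

10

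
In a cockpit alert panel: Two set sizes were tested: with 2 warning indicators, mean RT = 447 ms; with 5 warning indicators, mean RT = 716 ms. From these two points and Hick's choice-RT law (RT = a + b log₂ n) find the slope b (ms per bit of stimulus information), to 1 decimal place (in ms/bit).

Slope: b = (716 − 447) / (log₂ 5 − log₂ 2) = 269/1.3219 = 203.491 ms/bit.

203.5 ms/bit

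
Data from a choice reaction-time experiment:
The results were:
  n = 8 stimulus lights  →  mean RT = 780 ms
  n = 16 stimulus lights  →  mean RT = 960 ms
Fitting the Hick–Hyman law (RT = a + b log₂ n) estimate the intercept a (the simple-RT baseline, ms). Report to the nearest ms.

240 ms

The slope on a log₂ axis is (960 − 780) / (4 − 3) = 180 ms/bit.
a = RT₁ − b·log₂ n₁ = 780 − 180 × 3 = 240.000 ms.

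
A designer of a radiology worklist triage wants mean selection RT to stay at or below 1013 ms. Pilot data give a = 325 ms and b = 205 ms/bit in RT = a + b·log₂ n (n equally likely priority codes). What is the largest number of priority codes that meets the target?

205·log₂ n ≤ 1013 − 325 = 688, giving log₂ n ≤ 3.3561 and n ≤ 10.240. The largest whole number is 10.

10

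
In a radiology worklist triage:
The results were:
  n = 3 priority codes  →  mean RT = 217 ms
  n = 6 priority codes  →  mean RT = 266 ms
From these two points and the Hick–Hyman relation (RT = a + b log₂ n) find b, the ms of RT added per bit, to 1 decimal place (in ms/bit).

The slope on a log₂ axis is (266 − 217) / (2.5850 − 1.5850) = 49.000 ms/bit.

49.0 ms/bit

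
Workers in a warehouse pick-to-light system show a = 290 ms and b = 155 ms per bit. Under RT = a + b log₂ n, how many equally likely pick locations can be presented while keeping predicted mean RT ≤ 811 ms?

155·log₂ n ≤ 811 − 290 = 521, giving log₂ n ≤ 3.3613 and n ≤ 10.277. The largest whole number is 10.

10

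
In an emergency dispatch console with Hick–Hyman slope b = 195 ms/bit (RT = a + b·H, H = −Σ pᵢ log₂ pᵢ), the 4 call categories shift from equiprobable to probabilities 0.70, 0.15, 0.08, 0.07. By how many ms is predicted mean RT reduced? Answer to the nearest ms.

Equiprobable entropy H₀ = log₂ 4 = 2.0000 bits.
Skewed entropy H = −Σ pᵢ log₂ pᵢ = 1.3308 bits.
ΔRT = b·(H₀ − H) = 195 × 0.6692 = 130.49 ms.

130 ms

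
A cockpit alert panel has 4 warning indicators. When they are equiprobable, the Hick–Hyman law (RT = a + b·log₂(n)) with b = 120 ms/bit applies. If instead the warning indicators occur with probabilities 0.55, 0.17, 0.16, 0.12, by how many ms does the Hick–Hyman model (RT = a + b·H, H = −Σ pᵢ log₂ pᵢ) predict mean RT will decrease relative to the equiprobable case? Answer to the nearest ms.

The RT saving is b·ΔH. Equiprobable H₀ = log₂(4) = 2.0000 bits; with the given probabilities H = 1.6990 bits.
b·(H₀ − H) = 120 × (2.0000 − 1.6990) = 36.11 ms.

36 ms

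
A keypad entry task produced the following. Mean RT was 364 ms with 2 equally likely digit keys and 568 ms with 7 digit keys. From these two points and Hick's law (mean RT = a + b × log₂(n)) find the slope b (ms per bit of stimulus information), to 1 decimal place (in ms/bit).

112.9 ms/bit

b = (RT₂ − RT₁)/(log₂ n₂ − log₂ n₁) = (568 − 364)/(2.8074 − 1) = 112.872 ms/bit.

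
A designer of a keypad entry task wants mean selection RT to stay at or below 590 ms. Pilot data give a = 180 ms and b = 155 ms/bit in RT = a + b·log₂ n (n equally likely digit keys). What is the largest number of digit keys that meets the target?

Set 180 + 155·log₂ n ≤ 590 → log₂ n ≤ (590 − 180)/155 = 2.6452.
So n ≤ 2^2.6452 = 6.256; the largest integer n is 6.

6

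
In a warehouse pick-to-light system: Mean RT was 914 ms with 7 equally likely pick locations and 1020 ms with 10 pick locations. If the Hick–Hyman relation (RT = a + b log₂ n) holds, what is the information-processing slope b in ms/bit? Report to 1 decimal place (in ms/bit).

Slope: b = (1020 − 914) / (log₂ 10 − log₂ 7) = 106/0.5146 = 205.996 ms/bit.

206.0 ms/bit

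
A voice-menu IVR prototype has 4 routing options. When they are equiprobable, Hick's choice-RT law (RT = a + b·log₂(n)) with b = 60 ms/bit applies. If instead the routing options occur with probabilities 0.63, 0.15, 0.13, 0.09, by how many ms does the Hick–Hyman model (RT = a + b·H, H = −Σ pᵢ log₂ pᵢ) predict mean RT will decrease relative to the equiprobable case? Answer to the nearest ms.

Equiprobable entropy H₀ = log₂ 4 = 2.0000 bits.
Skewed entropy H = −Σ pᵢ log₂ pᵢ = 1.5258 bits.
ΔRT = b·(H₀ − H) = 60 × 0.4742 = 28.45 ms.

28 ms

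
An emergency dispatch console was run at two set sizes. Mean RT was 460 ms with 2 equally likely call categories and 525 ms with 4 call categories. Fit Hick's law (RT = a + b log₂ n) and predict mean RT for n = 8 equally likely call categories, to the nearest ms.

Fit slope and intercept:
  b = (525 − 460) / (log₂ 4 − log₂ 2) = 65 / (2 − 1) = 65 ms/bit
  a = 460 − 65 × 1 = 395 ms
Then RT(8) = 395 + 65 × log₂ 8 = 395 + 65 × 3 ≈ 590.000 ms.

590 ms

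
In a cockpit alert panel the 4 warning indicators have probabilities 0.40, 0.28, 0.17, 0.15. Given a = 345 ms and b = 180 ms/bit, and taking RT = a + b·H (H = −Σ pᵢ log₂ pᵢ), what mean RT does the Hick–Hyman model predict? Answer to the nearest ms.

H = 0.40·log₂(1/0.40) + 0.28·log₂(1/0.28) + 0.17·log₂(1/0.17) + 0.15·log₂(1/0.15) = 1.8881 bits.
RT = 345 + 180 × 1.8881 = 684.86 ms.

685 ms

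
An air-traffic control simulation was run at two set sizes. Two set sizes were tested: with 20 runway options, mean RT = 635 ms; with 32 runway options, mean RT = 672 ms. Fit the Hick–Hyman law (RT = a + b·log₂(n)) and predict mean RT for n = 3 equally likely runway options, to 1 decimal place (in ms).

485.7 ms

Fit slope and intercept:
  b = (672 − 635) / (log₂ 32 − log₂ 20) = 37 / (5 − 4.3219) = 54.566 ms/bit
  a = 635 − 54.566 × 4.3219 = 399.168 ms
Then RT(3) = 399.168 + 54.566 × log₂ 3 = 399.168 + 54.566 × 1.5850 ≈ 485.653 ms.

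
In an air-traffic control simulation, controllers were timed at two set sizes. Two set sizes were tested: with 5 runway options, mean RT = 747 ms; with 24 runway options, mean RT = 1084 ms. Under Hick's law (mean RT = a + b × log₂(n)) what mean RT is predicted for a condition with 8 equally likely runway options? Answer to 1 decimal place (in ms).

848.0 ms

With log₂ n on the abscissa the relation is linear; from the two conditions:
  b = (1084 − 747) / (log₂ 24 − log₂ 5) = 337 / (4.5850 − 2.3219) = 148.915 ms/bit
  a = 747 − 148.915 × 2.3219 = 401.230 ms
Then RT(8) = 401.230 + 148.915 × log₂ 8 = 401.230 + 148.915 × 3 ≈ 847.975 ms.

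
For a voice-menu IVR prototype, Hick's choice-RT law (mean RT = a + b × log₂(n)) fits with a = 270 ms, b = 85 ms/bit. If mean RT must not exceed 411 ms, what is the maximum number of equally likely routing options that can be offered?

3

85·log₂ n ≤ 411 − 270 = 141, giving log₂ n ≤ 1.6588 and n ≤ 3.158. The largest whole number is 3.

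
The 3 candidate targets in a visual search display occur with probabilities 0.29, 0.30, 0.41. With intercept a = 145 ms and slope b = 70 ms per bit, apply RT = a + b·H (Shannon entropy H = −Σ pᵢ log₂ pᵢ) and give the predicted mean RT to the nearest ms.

Entropy contributions −pᵢ log₂ pᵢ: 0.5179, 0.5211, 0.5274; sum H = 1.5664 bits.
RT = a + bH = 145 + 70·1.5664 = 254.65 ms.

255 ms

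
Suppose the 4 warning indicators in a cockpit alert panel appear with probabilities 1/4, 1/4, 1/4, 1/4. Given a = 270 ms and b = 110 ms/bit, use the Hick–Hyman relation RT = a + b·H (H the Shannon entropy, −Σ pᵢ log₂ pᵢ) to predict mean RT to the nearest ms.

H = −Σ pᵢ log₂ pᵢ = 0.25·2 + 0.25·2 + 0.25·2 + 0.25·2 = 2.000 bits.
RT = 270 + 110 × 2.000 = 490.00 ms.

490 ms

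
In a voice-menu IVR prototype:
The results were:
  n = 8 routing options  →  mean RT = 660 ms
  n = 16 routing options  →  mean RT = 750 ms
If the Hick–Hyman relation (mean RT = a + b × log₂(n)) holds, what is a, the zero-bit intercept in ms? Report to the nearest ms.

390 ms

b = (RT₂ − RT₁)/(log₂ n₂ − log₂ n₁) = (750 − 660)/(4 − 3) = 90 ms/bit.
a = RT₁ − b·log₂ n₁ = 660 − 90 × 3 = 390.000 ms.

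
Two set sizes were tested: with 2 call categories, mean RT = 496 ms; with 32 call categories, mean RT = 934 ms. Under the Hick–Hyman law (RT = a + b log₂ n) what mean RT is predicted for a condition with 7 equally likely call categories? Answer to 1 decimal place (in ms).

With log₂ n on the abscissa the relation is linear; from the two conditions:
  b = (934 − 496) / (log₂ 32 − log₂ 2) = 438 / (5 − 1) = 109.500 ms/bit
  a = 496 − 109.500 × 1 = 386.500 ms
Then RT(7) = 386.500 + 109.500 × log₂ 7 = 386.500 + 109.500 × 2.8074 ≈ 693.905 ms.

693.9 ms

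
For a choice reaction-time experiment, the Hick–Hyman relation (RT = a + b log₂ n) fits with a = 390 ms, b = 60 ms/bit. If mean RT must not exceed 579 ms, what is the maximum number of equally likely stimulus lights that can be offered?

60·log₂ n ≤ 579 − 390 = 189, giving log₂ n ≤ 3.1500 and n ≤ 8.877. The largest whole number is 8.

8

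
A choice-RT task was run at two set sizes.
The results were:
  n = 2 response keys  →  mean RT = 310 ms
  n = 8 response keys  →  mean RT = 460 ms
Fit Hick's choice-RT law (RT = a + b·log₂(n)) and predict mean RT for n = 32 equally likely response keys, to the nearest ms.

610 ms

Solve the two-equation system in a and b:
  b = (460 − 310) / (log₂ 8 − log₂ 2) = 150 / (3 − 1) = 75 ms/bit
  a = 310 − 75 × 1 = 235 ms
Then RT(32) = 235 + 75 × log₂ 32 = 235 + 75 × 5 ≈ 610.000 ms.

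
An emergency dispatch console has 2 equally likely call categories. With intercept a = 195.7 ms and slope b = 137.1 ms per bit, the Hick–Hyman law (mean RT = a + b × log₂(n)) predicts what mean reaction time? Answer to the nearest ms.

log₂(2) = 1 bits, so RT = 195.7 + 137.1 × 1 ≈ 332.800 ms.

333 ms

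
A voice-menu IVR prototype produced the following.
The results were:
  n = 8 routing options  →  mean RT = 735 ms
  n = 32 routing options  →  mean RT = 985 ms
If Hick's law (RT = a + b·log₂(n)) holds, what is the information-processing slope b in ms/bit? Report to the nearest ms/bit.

125 ms/bit

Slope: b = (985 − 735) / (log₂ 32 − log₂ 8) = 250/2.0000 = 125 ms/bit.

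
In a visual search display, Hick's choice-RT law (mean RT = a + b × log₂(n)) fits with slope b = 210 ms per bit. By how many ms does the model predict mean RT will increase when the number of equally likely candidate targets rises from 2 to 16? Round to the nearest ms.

The intercept a cancels: ΔRT = b·(log₂ n₂ − log₂ n₁) = b·log₂(n₂/n₁).
log₂(16) − log₂(2) = log₂(16/2) = log₂(8) = 3.
ΔRT = 210 × 3.0000 = 630.000 ms.

630 ms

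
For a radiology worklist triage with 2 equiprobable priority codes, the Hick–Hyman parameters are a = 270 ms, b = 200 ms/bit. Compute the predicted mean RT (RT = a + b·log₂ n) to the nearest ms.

470 ms

log₂(2) = 1 bits, so RT = 270 + 200 × 1 ≈ 470.000 ms.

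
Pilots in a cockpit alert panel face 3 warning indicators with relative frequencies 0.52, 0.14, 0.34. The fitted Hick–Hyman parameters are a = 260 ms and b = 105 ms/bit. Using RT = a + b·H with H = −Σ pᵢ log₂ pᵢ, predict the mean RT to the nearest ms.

409 ms

Entropy contributions −pᵢ log₂ pᵢ: 0.4906, 0.3971, 0.5292; sum H = 1.4169 bits.
RT = a + bH = 260 + 105·1.4169 = 408.77 ms.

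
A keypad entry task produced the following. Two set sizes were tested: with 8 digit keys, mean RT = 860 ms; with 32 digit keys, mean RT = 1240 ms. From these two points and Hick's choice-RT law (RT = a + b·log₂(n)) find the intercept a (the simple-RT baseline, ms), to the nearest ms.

290 ms

The slope on a log₂ axis is (1240 − 860) / (5 − 3) = 190 ms/bit.
Intercept: a = 860 − 190·log₂(8) = 290.000 ms.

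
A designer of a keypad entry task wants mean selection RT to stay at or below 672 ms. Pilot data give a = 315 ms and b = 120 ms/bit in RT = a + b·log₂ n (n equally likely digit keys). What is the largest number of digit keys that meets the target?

Set 315 + 120·log₂ n ≤ 672 → log₂ n ≤ (672 − 315)/120 = 2.9750.
So n ≤ 2^2.9750 = 7.863; the largest integer n is 7.

7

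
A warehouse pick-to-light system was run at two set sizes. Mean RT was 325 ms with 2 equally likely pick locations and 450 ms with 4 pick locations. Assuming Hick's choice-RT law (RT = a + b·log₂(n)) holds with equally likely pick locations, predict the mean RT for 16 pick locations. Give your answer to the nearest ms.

RT is linear in log₂ n, so two points fix the line:
  b = (450 − 325) / (log₂ 4 − log₂ 2) = 125 / (2 − 1) = 125 ms/bit
  a = 325 − 125 × 1 = 200 ms
Then RT(16) = 200 + 125 × log₂ 16 = 200 + 125 × 4 ≈ 700.000 ms.

700 ms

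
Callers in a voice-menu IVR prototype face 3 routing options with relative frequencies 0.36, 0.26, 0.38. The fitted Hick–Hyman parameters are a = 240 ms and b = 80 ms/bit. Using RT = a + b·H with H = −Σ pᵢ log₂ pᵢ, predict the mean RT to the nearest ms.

365 ms

H = 0.36·log₂(1/0.36) + 0.26·log₂(1/0.26) + 0.38·log₂(1/0.38) = 1.5664 bits.
RT = 240 + 80 × 1.5664 = 365.31 ms.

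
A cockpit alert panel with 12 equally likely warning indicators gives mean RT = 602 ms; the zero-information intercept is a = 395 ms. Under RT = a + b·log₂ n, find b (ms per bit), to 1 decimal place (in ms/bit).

12 alternatives carry log₂ 12 = 3.5850 bits; the choice cost is 602 − 395 = 207 ms, so b = 207/3.5850 = 57.741 ms/bit.

57.7 ms/bit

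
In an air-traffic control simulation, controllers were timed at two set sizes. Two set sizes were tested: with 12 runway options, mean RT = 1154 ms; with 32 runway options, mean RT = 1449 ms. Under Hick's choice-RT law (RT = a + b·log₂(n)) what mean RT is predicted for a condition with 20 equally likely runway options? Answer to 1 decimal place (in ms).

RT is linear in log₂ n, so two points fix the line:
  b = (1449 − 1154) / (log₂ 32 − log₂ 12) = 295 / (5 − 3.5850) = 208.475 ms/bit
  a = 1154 − 208.475 × 3.5850 = 406.625 ms
Then RT(20) = 406.625 + 208.475 × log₂ 20 = 406.625 + 208.475 × 4.3219 ≈ 1307.639 ms.

1307.6 ms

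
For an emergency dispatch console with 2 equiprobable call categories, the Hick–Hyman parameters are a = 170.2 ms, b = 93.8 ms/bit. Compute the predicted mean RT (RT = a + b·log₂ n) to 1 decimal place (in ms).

264.0 ms

log₂(2) = 1 bits, so RT = 170.2 + 93.8 × 1 ≈ 264.000 ms.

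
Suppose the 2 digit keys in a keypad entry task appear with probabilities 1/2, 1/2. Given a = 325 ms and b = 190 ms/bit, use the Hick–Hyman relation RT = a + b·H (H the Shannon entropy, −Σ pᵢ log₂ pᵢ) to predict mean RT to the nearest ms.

H = −Σ pᵢ log₂ pᵢ = 0.5·1 + 0.5·1 = 1.000 bits.
RT = 325 + 190 × 1.000 = 515.00 ms.

515 ms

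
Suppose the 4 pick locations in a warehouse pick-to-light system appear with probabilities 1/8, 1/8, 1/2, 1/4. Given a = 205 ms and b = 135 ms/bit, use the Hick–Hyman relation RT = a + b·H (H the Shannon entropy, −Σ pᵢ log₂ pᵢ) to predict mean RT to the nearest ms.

441 ms

H = −Σ pᵢ log₂ pᵢ = 0.125·3 + 0.125·3 + 0.5·1 + 0.25·2 = 1.750 bits.
RT = 205 + 135 × 1.750 = 441.25 ms.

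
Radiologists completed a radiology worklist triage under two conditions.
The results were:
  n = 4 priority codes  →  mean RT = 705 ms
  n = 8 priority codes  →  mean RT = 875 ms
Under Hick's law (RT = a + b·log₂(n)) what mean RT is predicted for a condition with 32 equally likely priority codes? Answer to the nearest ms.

1215 ms

RT is linear in log₂ n, so two points fix the line:
  b = (875 − 705) / (log₂ 8 − log₂ 4) = 170 / (3 − 2) = 170 ms/bit
  a = 705 − 170 × 2 = 365 ms
Then RT(32) = 365 + 170 × log₂ 32 = 365 + 170 × 5 ≈ 1215.000 ms.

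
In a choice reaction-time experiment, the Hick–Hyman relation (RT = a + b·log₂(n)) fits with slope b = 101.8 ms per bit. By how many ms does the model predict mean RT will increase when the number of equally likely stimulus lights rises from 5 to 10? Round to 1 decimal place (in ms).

Only the slope matters, since a is common to both: ΔRT = b·log₂(n₂/n₁).
log₂(10) − log₂(5) = log₂(10/5) = log₂(2) = 1.
ΔRT = 101.8 × 1.0000 = 101.800 ms.

101.8 ms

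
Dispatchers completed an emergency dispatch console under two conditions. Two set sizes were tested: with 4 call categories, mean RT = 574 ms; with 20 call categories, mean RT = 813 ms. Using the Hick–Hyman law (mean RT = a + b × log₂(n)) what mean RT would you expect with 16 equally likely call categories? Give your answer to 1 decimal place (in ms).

779.9 ms

RT is linear in log₂ n, so two points fix the line:
  b = (813 − 574) / (log₂ 20 − log₂ 4) = 239 / (4.3219 − 2) = 102.932 ms/bit
  a = 574 − 102.932 × 2 = 368.137 ms
Then RT(16) = 368.137 + 102.932 × log₂ 16 = 368.137 + 102.932 × 4 ≈ 779.863 ms.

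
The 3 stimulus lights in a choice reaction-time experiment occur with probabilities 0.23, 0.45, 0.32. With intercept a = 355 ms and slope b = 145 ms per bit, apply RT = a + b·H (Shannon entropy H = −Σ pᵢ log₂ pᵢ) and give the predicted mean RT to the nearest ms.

H = 0.23·log₂(1/0.23) + 0.45·log₂(1/0.45) + 0.32·log₂(1/0.32) = 1.5321 bits.
RT = 355 + 145 × 1.5321 = 577.15 ms.

577 ms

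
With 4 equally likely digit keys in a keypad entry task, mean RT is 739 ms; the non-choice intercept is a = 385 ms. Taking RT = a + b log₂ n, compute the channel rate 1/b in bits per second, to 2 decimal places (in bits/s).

Choice component = 739 − 385 = 354 ms over log₂(4) = 2 bits.
b = 354 / 2 = 177.000 ms/bit, so 1/b = 5.650 bits/s.

5.65 bits/s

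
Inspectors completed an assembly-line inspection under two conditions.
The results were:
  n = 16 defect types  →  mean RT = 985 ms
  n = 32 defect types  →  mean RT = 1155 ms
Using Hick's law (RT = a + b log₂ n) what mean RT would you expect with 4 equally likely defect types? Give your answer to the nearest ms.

Fit slope and intercept:
  b = (1155 − 985) / (log₂ 32 − log₂ 16) = 170 / (5 − 4) = 170 ms/bit
  a = 985 − 170 × 4 = 305 ms
Then RT(4) = 305 + 170 × log₂ 4 = 305 + 170 × 2 ≈ 645.000 ms.

645 ms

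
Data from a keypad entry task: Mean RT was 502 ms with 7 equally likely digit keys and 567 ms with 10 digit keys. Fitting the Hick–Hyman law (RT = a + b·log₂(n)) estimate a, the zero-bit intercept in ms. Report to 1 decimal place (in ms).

The slope on a log₂ axis is (567 − 502) / (3.3219 − 2.8074) = 126.318 ms/bit.
a = RT₁ − b·log₂ n₁ = 502 − 126.318 × 2.8074 = 147.380 ms.

147.4 ms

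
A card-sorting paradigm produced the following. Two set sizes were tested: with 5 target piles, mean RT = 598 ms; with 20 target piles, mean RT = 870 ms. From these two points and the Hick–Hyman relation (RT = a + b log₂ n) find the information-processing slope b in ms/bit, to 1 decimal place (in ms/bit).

136.0 ms/bit

Slope: b = (870 − 598) / (log₂ 20 − log₂ 5) = 272/2.0000 = 136.000 ms/bit.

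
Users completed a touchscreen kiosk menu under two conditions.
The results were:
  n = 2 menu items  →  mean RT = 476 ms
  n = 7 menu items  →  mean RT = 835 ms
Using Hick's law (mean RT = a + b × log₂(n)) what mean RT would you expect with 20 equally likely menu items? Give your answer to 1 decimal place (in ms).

1135.8 ms

RT is linear in log₂ n, so two points fix the line:
  b = (835 − 476) / (log₂ 7 − log₂ 2) = 359 / (2.8074 − 1) = 198.633 ms/bit
  a = 476 − 198.633 × 1 = 277.367 ms
Then RT(20) = 277.367 + 198.633 × log₂ 20 = 277.367 + 198.633 × 4.3219 ≈ 1135.844 ms.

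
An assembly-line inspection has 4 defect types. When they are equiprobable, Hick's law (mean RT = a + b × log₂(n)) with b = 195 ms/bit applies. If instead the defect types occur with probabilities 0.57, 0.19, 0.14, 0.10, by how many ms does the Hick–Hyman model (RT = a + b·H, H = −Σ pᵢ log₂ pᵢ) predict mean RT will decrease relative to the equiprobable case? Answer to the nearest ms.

The RT saving is b·ΔH. Equiprobable H₀ = log₂(4) = 2.0000 bits; with the given probabilities H = 1.6468 bits.
b·(H₀ − H) = 195 × (2.0000 − 1.6468) = 68.88 ms.

69 ms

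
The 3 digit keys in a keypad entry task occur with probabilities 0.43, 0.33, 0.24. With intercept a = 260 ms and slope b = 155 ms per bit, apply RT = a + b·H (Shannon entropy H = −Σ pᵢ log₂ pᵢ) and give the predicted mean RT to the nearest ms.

H = 0.43·log₂(1/0.43) + 0.33·log₂(1/0.33) + 0.24·log₂(1/0.24) = 1.5455 bits.
RT = 260 + 155 × 1.5455 = 499.56 ms.

500 ms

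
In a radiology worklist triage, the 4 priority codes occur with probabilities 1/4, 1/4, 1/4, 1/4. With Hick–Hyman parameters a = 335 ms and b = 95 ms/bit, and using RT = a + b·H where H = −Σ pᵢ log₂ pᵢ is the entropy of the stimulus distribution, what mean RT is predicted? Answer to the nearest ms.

H = −Σ pᵢ log₂ pᵢ = 0.25·2 + 0.25·2 + 0.25·2 + 0.25·2 = 2.000 bits.
RT = 335 + 95 × 2.000 = 525.00 ms.

525 ms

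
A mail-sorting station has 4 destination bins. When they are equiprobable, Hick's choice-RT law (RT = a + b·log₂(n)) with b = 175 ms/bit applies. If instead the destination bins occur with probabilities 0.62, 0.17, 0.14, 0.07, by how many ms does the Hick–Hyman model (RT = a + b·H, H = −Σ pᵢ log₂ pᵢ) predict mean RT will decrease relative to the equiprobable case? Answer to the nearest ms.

Equiprobable entropy H₀ = log₂ 4 = 2.0000 bits.
Skewed entropy H = −Σ pᵢ log₂ pᵢ = 1.5278 bits.
ΔRT = b·(H₀ − H) = 175 × 0.4722 = 82.63 ms.

83 ms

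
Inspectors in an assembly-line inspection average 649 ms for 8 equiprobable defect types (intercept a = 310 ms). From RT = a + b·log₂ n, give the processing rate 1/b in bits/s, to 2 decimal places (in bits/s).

8.85 bits/s

b = (649 − 310)/log₂ 8 = 339/3 = 113.000 ms per bit = 0.11300 s/bit; the reciprocal is 8.850 bits/s.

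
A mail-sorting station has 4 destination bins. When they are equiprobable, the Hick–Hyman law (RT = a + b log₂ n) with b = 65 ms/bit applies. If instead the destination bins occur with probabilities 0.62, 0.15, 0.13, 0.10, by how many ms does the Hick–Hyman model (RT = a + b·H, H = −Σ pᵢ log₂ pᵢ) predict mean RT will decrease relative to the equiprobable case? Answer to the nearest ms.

The RT saving is b·ΔH. Equiprobable H₀ = log₂(4) = 2.0000 bits; with the given probabilities H = 1.5530 bits.
b·(H₀ − H) = 65 × (2.0000 − 1.5530) = 29.06 ms.

29 ms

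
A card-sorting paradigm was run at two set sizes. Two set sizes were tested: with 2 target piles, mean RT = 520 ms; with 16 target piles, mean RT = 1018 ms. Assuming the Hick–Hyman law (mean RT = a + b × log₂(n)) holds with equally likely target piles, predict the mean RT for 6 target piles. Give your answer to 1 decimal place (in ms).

783.1 ms

RT is linear in log₂ n, so two points fix the line:
  b = (1018 − 520) / (log₂ 16 − log₂ 2) = 498 / (4 − 1) = 166.000 ms/bit
  a = 520 − 166.000 × 1 = 354.000 ms
Then RT(6) = 354.000 + 166.000 × log₂ 6 = 354.000 + 166.000 × 2.5850 ≈ 783.104 ms.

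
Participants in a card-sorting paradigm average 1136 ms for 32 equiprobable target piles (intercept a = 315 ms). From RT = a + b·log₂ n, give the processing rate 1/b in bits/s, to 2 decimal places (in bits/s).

6.09 bits/s

b = (1136 − 315)/log₂ 32 = 821/5 = 164.200 ms per bit = 0.16420 s/bit; the reciprocal is 6.090 bits/s.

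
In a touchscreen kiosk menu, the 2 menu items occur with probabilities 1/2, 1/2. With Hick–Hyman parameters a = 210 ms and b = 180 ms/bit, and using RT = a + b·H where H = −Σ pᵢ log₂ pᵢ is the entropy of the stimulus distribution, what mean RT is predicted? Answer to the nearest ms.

390 ms

H = −Σ pᵢ log₂ pᵢ = 0.5·1 + 0.5·1 = 1.000 bits.
RT = 210 + 180 × 1.000 = 390.00 ms.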